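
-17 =-17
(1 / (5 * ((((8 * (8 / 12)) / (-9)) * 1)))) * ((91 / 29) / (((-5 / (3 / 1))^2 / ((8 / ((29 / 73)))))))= -1614249 / 210250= -7.68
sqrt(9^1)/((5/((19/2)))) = 57/10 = 5.70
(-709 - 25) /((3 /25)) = -18350 /3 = -6116.67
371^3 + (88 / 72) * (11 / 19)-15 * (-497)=8733357607 / 171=51072266.71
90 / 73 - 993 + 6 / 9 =-217051 / 219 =-991.10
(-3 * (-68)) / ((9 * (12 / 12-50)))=-0.46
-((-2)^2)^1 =-4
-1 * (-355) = 355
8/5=1.60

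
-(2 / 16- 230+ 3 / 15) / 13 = 9187 / 520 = 17.67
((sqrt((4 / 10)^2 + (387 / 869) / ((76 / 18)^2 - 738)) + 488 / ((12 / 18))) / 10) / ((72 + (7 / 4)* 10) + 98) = sqrt(10239088972214014) / 475239806250 + 244 / 625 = 0.39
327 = 327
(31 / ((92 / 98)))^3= 3504881359 / 97336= 36008.07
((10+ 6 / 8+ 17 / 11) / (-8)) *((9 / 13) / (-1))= 4869 / 4576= 1.06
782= 782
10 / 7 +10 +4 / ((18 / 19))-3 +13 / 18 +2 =1937 / 126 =15.37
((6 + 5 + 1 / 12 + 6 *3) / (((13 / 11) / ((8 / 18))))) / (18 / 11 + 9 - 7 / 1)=3.01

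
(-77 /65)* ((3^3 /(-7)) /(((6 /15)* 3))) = 99 /26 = 3.81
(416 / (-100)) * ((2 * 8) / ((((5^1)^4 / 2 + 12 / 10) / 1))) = -3328 / 15685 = -0.21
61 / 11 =5.55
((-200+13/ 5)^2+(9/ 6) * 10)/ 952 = 121818/ 2975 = 40.95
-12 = -12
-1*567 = -567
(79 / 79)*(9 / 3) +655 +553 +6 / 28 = 16957 / 14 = 1211.21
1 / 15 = 0.07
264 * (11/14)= 207.43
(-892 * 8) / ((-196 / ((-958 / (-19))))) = 1709072 / 931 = 1835.74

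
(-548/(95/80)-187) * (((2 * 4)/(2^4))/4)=-81.06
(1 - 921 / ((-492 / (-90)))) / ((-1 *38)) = 13733 / 3116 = 4.41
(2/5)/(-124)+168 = 52079/310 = 168.00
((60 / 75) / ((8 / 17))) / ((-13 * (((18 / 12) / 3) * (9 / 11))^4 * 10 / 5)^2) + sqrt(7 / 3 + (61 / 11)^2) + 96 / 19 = sqrt(36030) / 33 + 5707563401536 / 691115105655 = 14.01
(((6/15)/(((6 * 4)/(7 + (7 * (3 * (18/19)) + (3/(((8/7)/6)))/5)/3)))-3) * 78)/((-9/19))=816673/1800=453.71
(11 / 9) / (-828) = -11 / 7452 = -0.00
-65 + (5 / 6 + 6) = -349 / 6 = -58.17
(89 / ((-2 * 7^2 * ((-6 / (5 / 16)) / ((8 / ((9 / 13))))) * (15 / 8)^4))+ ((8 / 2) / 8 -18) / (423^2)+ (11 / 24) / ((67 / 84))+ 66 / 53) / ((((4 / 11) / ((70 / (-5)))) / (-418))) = 450292094739098744 / 15010778766375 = 29997.92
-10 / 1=-10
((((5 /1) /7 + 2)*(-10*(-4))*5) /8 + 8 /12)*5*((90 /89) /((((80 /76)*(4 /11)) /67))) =302254755 /4984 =60645.02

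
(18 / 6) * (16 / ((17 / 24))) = 67.76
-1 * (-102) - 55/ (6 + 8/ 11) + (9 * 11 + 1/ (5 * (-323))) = 23044361/ 119510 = 192.82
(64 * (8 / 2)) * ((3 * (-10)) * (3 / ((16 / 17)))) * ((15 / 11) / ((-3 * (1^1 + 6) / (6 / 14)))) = 681.26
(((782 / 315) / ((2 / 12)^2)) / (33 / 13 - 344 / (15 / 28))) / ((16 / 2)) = -15249 / 873047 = -0.02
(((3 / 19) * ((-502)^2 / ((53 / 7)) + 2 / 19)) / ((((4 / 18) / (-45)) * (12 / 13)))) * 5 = -441162747675 / 76532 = -5764422.04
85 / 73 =1.16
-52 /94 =-26 /47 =-0.55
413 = 413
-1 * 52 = -52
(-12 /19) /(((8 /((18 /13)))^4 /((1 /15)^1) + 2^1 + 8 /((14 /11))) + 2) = -45927 /1216304114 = -0.00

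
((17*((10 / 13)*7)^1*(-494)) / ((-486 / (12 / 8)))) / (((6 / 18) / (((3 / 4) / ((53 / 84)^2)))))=788.81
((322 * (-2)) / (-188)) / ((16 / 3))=0.64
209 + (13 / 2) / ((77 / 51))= 32849 / 154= 213.31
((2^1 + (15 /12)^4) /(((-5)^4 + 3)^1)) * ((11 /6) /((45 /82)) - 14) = -545381 /7234560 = -0.08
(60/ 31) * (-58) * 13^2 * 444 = -261125280/ 31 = -8423396.13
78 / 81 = 26 / 27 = 0.96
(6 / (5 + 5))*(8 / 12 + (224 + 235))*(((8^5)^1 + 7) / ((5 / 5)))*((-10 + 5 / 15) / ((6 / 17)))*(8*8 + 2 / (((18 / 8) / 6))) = -154488432280 / 9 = -17165381364.44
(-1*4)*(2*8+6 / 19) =-1240 / 19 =-65.26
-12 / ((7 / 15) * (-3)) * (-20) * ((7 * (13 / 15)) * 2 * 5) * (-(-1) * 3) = -31200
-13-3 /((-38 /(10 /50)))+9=-757 /190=-3.98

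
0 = 0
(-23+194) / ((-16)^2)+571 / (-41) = -139165 / 10496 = -13.26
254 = 254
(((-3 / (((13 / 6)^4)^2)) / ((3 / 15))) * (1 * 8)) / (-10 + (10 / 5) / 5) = 20995200 / 815730721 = 0.03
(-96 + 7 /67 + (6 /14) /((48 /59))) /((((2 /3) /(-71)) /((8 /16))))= 152432811 /30016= 5078.39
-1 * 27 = -27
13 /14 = 0.93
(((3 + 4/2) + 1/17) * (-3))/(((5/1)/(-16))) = 4128/85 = 48.56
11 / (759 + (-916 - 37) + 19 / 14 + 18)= -0.06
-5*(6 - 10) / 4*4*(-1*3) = -60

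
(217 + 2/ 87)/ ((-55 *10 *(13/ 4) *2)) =-18881/ 311025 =-0.06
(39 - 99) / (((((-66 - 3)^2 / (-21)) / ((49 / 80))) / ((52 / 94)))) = 4459 / 49726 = 0.09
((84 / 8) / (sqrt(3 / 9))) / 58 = 21 * sqrt(3) / 116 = 0.31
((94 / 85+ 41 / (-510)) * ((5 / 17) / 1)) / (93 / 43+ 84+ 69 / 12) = 44978 / 13706403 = 0.00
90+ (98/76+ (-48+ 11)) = 2063/38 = 54.29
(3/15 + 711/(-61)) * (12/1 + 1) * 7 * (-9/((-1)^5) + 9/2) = -4292379/305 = -14073.37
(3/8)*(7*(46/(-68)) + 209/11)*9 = 13095/272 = 48.14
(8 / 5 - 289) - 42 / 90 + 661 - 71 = 4532 / 15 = 302.13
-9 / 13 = -0.69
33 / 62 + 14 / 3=967 / 186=5.20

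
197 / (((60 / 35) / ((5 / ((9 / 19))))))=131005 / 108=1213.01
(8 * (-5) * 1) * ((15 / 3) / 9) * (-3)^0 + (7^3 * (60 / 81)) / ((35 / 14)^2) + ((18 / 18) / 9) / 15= 2489 / 135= 18.44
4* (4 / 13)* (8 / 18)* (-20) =-1280 / 117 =-10.94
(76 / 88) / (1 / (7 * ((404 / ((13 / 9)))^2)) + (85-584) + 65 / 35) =-879162984 / 506080585021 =-0.00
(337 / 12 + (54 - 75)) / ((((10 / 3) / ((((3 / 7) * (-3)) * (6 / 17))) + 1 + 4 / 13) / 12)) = -5265 / 374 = -14.08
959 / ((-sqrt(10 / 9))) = -909.79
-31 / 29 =-1.07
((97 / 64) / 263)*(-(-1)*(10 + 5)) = 1455 / 16832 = 0.09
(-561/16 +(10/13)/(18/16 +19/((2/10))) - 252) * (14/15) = -321404587/1199640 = -267.92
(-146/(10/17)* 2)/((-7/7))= 2482/5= 496.40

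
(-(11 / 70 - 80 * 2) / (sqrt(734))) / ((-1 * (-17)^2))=-11189 * sqrt(734) / 14848820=-0.02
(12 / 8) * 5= 15 / 2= 7.50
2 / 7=0.29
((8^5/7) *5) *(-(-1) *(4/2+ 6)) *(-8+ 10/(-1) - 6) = -31457280/7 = -4493897.14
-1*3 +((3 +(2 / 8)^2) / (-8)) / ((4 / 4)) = -433 / 128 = -3.38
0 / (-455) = 0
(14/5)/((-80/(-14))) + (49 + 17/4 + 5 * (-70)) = -14813/50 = -296.26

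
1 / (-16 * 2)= -1 / 32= -0.03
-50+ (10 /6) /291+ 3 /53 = -49.94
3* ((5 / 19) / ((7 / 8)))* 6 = 720 / 133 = 5.41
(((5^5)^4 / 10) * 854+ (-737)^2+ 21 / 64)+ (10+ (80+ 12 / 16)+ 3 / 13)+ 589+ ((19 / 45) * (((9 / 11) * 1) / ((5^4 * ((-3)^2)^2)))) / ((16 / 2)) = 18867267609902459433986351 / 2316600000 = 8144378662653224.31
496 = 496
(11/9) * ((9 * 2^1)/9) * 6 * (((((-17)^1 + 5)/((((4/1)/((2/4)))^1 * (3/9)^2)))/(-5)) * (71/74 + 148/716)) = 1529253/33115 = 46.18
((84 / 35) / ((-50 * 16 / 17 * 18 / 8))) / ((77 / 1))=-17 / 57750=-0.00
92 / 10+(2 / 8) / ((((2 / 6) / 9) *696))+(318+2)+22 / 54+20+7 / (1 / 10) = 52569631 / 125280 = 419.62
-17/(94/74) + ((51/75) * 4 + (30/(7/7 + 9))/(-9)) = -38762/3525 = -11.00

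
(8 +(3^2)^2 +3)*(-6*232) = -128064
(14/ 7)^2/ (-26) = -2/ 13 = -0.15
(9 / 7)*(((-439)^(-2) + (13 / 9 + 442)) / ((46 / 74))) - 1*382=16605805298 / 31028081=535.19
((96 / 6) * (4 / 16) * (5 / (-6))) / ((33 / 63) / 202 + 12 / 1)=-2828 / 10183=-0.28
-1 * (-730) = 730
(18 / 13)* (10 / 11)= 180 / 143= 1.26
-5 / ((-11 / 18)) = 90 / 11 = 8.18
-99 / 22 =-9 / 2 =-4.50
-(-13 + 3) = 10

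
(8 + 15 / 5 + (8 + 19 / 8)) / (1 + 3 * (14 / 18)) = 513 / 80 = 6.41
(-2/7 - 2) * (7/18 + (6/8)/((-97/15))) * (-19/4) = 18107/6111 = 2.96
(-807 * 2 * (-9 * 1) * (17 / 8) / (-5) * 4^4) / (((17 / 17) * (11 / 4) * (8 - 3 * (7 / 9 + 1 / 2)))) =-189651456 / 1375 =-137928.33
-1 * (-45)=45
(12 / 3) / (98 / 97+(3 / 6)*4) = 97 / 73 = 1.33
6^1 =6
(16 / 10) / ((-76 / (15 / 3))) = -2 / 19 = -0.11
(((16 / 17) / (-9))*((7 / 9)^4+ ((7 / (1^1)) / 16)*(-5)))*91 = 17400929 / 1003833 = 17.33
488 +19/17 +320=13755/17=809.12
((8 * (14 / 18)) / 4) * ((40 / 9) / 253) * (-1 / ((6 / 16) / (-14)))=62720 / 61479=1.02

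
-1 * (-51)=51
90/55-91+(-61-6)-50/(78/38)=-77530/429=-180.72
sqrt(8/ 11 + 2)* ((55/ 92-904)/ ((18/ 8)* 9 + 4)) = -61.52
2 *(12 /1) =24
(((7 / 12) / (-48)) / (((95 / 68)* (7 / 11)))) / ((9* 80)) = -187 / 9849600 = -0.00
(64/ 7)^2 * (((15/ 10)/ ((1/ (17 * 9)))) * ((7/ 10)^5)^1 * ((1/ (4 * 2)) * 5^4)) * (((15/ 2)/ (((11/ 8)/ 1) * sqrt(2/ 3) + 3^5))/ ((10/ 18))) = 396650556288/ 28342915 - 748140624 * sqrt(6)/ 28342915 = 13930.04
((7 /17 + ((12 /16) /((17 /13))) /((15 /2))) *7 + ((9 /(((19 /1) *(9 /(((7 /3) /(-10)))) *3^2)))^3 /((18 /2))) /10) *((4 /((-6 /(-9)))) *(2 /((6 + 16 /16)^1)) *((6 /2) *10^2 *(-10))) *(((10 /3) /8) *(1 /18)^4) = -0.07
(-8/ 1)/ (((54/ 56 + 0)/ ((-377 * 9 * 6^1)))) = 168896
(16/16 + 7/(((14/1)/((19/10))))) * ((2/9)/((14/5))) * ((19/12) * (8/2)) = 247/252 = 0.98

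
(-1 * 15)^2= 225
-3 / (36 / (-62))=31 / 6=5.17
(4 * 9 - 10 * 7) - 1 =-35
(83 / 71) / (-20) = -83 / 1420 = -0.06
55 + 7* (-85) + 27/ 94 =-50733/ 94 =-539.71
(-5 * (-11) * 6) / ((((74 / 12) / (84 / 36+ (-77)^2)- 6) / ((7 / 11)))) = -7473480 / 213491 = -35.01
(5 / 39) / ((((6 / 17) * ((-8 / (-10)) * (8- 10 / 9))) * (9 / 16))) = 425 / 3627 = 0.12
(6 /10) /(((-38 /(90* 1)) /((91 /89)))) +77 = 127750 /1691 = 75.55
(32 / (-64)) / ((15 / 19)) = -19 / 30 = -0.63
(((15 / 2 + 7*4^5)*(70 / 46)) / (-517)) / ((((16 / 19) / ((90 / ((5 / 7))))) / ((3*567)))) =-1022700981645 / 190256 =-5375394.11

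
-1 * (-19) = 19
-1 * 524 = -524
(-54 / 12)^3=-729 / 8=-91.12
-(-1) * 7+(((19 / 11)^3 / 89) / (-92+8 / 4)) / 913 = 68136425351 / 9733776030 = 7.00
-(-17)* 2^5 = 544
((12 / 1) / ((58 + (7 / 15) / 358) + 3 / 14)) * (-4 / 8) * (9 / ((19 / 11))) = -5582115 / 10394539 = -0.54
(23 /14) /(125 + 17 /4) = 46 /3619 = 0.01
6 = 6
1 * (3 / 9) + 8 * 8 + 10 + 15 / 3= 238 / 3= 79.33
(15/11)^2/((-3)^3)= -0.07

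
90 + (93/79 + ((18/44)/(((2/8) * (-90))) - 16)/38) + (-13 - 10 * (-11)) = 31000341/165110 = 187.76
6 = 6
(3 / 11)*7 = 21 / 11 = 1.91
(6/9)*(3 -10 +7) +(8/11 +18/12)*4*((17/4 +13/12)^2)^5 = 107752139522048/649539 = 165890176.76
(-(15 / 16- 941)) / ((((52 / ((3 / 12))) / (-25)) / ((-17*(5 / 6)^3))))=61465625 / 55296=1111.57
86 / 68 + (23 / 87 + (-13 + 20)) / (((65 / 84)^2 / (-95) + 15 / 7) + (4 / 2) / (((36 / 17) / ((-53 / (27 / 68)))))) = 533465222705 / 442310054534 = 1.21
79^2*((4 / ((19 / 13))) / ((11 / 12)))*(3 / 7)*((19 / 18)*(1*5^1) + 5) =120076840 / 1463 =82075.76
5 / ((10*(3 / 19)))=19 / 6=3.17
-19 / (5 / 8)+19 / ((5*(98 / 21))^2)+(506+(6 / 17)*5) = 39767387 / 83300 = 477.40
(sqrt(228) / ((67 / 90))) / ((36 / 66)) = 330*sqrt(57) / 67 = 37.19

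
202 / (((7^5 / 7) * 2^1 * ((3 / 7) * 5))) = 101 / 5145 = 0.02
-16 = -16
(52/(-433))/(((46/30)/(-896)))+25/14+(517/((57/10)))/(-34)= 9361846645/135103794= 69.29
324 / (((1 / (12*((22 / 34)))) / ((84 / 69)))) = 1197504 / 391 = 3062.67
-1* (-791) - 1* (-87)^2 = -6778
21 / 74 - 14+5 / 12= -13.30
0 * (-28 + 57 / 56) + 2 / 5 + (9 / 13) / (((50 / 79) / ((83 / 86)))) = 81373 / 55900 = 1.46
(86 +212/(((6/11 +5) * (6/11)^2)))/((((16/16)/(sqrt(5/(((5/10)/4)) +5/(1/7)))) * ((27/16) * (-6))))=-4710280 * sqrt(3)/44469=-183.46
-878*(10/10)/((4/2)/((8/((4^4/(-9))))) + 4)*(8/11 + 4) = 102726/77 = 1334.10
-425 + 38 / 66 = -14006 / 33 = -424.42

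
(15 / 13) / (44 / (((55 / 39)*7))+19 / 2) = 1050 / 12701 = 0.08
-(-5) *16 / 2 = 40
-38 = -38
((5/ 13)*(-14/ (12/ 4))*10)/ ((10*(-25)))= 14/ 195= 0.07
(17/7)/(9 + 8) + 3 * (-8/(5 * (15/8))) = -423/175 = -2.42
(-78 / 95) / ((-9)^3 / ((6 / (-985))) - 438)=-52 / 7551835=-0.00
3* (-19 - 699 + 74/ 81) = -58084/ 27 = -2151.26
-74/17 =-4.35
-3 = -3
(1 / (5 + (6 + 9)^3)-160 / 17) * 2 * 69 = -37314027 / 28730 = -1298.78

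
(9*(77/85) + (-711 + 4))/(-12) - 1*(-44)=52141/510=102.24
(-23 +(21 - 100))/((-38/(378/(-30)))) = -3213/95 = -33.82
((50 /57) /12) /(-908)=-25 /310536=-0.00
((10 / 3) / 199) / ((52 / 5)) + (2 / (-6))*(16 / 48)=-5099 / 46566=-0.11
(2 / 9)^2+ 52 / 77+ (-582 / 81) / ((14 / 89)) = -44.95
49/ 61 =0.80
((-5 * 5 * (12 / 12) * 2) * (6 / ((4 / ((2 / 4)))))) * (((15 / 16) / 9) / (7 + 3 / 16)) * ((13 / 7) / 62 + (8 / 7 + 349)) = -3799375 / 19964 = -190.31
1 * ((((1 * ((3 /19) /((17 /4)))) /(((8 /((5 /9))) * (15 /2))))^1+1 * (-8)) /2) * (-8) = 32.00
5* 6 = 30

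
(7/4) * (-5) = -35/4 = -8.75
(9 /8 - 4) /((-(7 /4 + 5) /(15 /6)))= 115 /108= 1.06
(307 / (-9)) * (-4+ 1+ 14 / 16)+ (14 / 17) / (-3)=72.21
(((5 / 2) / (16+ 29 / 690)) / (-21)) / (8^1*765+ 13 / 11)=-6325 / 5217162839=-0.00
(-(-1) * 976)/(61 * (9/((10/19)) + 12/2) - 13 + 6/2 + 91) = 9760/14901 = 0.65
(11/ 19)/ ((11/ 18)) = 18/ 19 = 0.95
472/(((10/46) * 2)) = 5428/5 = 1085.60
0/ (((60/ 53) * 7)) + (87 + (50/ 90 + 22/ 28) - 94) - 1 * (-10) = 547/ 126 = 4.34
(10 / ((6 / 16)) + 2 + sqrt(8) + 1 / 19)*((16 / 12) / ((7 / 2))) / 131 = 16*sqrt(2) / 2751 + 13096 / 156807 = 0.09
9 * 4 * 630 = 22680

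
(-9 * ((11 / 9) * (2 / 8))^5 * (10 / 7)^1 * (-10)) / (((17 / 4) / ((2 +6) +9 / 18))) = 4026275 / 5878656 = 0.68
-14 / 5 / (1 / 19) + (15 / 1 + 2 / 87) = -38.18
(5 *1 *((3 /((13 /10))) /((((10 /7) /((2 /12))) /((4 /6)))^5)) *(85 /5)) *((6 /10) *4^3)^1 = 1142876 /53308125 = 0.02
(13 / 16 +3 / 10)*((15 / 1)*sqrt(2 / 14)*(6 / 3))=267*sqrt(7) / 56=12.61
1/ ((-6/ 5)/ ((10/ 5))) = -5/ 3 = -1.67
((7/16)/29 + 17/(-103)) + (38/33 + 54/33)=4160353/1577136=2.64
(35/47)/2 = 35/94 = 0.37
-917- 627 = -1544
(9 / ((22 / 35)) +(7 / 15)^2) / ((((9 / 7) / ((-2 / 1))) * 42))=-71953 / 133650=-0.54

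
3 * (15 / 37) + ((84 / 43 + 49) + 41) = 148233 / 1591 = 93.17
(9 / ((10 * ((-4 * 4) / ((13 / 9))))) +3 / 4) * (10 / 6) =107 / 96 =1.11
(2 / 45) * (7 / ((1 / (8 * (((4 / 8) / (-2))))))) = -28 / 45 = -0.62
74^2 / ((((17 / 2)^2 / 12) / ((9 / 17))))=2365632 / 4913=481.50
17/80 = 0.21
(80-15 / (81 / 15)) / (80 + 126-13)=695 / 1737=0.40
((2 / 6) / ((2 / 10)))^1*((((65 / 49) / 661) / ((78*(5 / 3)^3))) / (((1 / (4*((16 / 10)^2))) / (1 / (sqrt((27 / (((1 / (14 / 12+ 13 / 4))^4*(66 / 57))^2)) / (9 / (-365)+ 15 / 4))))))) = 29196288*sqrt(13505) / 31648960936980625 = 0.00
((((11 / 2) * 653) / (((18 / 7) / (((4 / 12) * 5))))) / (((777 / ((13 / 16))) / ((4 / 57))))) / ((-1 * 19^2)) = -0.00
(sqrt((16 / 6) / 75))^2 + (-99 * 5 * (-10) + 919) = 1320533 / 225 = 5869.04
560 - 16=544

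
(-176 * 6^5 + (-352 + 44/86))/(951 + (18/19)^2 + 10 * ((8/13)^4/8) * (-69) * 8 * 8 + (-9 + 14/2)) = -606917291502522/70165554139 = -8649.79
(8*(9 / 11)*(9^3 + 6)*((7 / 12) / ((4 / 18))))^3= 2680695157210875 / 1331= 2014045948317.71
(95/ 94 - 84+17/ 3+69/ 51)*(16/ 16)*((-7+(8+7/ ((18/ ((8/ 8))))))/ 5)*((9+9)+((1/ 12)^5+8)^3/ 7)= -17899819351155792860752195/ 9306518939999448072192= -1923.36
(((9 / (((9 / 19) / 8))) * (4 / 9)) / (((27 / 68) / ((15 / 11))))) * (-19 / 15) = -785536 / 2673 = -293.88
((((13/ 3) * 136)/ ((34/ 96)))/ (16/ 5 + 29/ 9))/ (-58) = -37440/ 8381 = -4.47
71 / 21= 3.38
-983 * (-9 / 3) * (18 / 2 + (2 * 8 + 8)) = 97317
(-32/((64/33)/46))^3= -437245479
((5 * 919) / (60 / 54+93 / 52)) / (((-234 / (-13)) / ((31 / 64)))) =1851785 / 43424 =42.64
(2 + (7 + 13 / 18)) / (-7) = -25 / 18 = -1.39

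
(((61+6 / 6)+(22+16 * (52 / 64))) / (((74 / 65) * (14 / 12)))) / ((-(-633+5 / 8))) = 151320 / 1310281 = 0.12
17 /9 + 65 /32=1129 /288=3.92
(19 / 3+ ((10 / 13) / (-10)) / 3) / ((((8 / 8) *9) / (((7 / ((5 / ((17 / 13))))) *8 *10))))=156128 / 1521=102.65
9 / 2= 4.50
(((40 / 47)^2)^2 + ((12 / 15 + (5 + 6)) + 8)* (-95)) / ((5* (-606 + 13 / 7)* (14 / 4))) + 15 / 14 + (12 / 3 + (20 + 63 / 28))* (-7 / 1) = -527256209302859 / 2889063932860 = -182.50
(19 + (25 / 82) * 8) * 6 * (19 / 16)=50103 / 328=152.75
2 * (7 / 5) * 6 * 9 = 756 / 5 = 151.20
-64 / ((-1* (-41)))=-64 / 41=-1.56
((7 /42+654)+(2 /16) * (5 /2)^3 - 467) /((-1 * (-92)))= 36311 /17664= 2.06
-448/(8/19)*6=-6384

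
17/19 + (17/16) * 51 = 16745/304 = 55.08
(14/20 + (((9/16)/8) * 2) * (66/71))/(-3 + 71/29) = -1.51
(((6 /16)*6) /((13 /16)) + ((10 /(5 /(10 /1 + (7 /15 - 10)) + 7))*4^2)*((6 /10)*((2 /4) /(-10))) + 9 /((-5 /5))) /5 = -13101 /10075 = -1.30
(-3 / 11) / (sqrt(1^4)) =-3 / 11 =-0.27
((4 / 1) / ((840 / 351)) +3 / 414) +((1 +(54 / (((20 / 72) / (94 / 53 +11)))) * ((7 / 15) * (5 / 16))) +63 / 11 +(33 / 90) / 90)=23476570417 / 63357525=370.54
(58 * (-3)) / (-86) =87 / 43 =2.02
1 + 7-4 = 4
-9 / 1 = -9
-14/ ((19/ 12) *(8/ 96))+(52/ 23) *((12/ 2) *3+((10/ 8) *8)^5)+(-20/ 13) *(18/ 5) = 1283996944/ 5681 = 226016.01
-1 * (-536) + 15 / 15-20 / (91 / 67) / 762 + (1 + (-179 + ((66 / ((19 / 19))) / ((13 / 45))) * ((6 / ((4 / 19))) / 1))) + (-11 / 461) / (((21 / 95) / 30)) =109755875224 / 15983331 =6866.90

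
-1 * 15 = -15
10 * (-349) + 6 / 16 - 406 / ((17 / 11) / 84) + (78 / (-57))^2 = -1254650565 / 49096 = -25555.05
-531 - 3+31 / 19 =-10115 / 19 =-532.37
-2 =-2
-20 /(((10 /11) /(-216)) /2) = 9504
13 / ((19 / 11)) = 143 / 19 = 7.53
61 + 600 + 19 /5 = 3324 /5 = 664.80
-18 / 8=-9 / 4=-2.25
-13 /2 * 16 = -104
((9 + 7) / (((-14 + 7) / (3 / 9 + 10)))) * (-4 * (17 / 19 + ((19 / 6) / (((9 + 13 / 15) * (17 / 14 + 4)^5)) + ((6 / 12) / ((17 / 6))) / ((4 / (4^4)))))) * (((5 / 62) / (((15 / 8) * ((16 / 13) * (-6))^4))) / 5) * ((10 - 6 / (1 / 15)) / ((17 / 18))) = -8624974414054150217 / 30567540544251209856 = -0.28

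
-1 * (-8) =8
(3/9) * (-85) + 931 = 902.67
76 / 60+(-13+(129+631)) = 11224 / 15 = 748.27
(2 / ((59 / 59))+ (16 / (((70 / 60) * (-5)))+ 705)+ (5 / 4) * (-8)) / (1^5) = 24299 / 35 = 694.26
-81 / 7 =-11.57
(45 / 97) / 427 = 45 / 41419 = 0.00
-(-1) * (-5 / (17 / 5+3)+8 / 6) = 53 / 96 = 0.55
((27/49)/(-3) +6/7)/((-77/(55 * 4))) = -1.92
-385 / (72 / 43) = -16555 / 72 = -229.93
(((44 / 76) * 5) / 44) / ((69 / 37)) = 185 / 5244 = 0.04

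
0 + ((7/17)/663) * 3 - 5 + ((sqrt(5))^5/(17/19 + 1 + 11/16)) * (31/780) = -18778/3757 + 2356 * sqrt(5)/6123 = -4.14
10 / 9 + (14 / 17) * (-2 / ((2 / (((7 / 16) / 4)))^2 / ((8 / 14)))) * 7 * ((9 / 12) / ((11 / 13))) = 7539127 / 6893568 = 1.09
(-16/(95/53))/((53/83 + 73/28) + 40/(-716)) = -352764608/126060915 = -2.80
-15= -15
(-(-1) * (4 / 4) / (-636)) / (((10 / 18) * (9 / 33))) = -11 / 1060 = -0.01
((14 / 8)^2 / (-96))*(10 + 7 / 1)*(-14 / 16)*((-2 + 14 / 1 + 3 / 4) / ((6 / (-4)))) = -99127 / 24576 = -4.03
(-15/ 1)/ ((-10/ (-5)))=-15/ 2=-7.50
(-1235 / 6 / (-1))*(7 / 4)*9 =25935 / 8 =3241.88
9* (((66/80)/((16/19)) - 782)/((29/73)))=-328403421/18560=-17694.15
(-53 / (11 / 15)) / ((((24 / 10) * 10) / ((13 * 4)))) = -3445 / 22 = -156.59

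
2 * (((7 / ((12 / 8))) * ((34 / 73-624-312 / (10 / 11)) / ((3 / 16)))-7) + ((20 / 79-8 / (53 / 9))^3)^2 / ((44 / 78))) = -48129.42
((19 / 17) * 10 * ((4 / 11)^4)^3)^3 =32390711706002896520740864000 / 151873999457993614659063182978928058362593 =0.00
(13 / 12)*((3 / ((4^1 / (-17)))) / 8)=-221 / 128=-1.73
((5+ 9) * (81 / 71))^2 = 1285956 / 5041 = 255.10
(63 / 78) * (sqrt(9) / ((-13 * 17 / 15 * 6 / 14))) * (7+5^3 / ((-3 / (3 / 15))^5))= -1041838 / 387855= -2.69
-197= -197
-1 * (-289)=289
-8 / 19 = -0.42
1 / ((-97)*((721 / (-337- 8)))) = 345 / 69937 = 0.00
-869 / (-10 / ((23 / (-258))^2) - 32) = 459701 / 682568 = 0.67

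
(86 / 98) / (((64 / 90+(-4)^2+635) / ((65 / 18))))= 13975 / 2874046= 0.00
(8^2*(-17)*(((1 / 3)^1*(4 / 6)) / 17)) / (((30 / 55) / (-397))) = 279488 / 27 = 10351.41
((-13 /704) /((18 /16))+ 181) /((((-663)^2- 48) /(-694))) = -49738633 /174050316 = -0.29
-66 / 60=-11 / 10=-1.10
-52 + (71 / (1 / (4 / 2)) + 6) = 96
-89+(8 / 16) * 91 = -87 / 2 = -43.50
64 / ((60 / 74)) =1184 / 15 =78.93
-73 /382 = -0.19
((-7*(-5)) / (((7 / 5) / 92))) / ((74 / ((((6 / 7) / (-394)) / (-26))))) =1725 / 663299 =0.00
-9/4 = -2.25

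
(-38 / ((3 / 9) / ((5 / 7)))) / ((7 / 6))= -3420 / 49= -69.80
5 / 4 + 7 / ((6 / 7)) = 113 / 12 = 9.42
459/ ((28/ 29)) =13311/ 28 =475.39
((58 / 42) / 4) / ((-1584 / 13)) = -377 / 133056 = -0.00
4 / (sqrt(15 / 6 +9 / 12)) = 8 * sqrt(13) / 13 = 2.22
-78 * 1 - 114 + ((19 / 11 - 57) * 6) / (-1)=1536 / 11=139.64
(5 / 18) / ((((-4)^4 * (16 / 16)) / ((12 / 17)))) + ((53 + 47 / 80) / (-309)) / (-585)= 696469 / 655574400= 0.00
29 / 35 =0.83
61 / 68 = 0.90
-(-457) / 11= 457 / 11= 41.55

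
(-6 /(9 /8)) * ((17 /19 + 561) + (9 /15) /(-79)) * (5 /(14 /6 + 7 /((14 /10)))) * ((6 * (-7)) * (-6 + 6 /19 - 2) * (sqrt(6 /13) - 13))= 2689275380064 /313709 - 206867336928 * sqrt(78) /4078217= 8124525.27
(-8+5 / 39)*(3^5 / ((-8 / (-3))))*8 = -74601 / 13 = -5738.54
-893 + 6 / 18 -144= -3110 / 3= -1036.67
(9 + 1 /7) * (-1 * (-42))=384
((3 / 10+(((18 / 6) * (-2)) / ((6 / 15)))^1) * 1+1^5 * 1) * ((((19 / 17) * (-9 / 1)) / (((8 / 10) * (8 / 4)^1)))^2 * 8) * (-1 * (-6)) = -25990.59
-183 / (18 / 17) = -172.83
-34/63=-0.54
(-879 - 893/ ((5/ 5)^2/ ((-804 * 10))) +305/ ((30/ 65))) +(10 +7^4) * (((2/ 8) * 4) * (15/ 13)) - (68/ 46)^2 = 296355302189/ 41262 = 7182281.57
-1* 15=-15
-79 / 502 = -0.16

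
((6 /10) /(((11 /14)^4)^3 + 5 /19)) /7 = 153883476447232 /571832835056965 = 0.27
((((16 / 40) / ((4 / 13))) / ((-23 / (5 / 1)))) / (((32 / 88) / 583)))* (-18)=750321 / 92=8155.66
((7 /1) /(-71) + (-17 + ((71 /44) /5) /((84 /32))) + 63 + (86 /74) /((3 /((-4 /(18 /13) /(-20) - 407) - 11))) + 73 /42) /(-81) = 623212934 /442384173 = 1.41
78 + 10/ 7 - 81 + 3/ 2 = -1/ 14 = -0.07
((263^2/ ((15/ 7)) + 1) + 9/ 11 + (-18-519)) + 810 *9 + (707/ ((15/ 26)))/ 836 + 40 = 16333413/ 418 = 39075.15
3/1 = 3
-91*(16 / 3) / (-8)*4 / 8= 91 / 3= 30.33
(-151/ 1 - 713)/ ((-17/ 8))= 6912/ 17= 406.59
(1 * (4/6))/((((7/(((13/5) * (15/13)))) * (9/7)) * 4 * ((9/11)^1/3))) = 11/54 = 0.20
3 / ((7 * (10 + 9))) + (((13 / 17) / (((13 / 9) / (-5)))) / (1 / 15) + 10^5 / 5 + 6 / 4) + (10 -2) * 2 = 90339687 / 4522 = 19977.82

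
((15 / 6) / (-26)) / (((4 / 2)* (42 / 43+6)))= -43 / 6240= -0.01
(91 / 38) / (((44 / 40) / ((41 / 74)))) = 18655 / 15466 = 1.21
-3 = -3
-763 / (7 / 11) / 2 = -1199 / 2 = -599.50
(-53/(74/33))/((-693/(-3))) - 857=-443979/518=-857.10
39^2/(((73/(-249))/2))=-757458/73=-10376.14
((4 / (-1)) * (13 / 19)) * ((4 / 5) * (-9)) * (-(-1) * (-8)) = -14976 / 95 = -157.64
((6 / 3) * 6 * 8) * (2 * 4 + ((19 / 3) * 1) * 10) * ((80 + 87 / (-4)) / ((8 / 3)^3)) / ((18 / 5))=373965 / 64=5843.20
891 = 891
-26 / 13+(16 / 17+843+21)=14670 / 17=862.94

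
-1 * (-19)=19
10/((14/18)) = 90/7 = 12.86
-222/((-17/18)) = 3996/17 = 235.06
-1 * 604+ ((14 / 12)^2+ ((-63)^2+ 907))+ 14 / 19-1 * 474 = 3800.10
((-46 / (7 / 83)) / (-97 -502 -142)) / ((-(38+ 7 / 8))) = -30544 / 1613157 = -0.02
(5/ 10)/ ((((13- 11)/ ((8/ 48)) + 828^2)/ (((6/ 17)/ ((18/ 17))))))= 1/ 4113576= 0.00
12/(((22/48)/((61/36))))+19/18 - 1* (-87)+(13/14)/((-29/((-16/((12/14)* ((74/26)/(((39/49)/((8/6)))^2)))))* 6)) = 270214654999/2040408216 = 132.43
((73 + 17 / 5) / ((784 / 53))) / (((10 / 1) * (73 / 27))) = 273321 / 1430800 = 0.19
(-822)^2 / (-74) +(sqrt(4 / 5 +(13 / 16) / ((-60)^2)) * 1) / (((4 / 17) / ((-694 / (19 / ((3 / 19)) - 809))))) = -337842 / 37 +5899 * sqrt(46093) / 330560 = -9127.03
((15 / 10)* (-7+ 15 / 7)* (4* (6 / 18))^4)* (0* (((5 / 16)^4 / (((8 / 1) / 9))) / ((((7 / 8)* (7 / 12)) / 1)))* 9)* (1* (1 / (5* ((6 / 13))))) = 0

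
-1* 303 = -303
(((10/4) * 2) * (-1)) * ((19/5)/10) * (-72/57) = 12/5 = 2.40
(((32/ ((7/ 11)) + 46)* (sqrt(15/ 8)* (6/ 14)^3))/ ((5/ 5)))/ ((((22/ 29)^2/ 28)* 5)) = 7652259* sqrt(30)/ 415030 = 100.99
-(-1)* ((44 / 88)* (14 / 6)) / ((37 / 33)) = 77 / 74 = 1.04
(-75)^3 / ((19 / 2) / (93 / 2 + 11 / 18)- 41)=357750000 / 34597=10340.49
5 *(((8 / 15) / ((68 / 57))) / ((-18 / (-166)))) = 3154 / 153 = 20.61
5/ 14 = 0.36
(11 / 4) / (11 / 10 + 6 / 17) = 935 / 494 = 1.89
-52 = -52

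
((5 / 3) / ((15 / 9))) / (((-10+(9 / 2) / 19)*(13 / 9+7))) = -9 / 742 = -0.01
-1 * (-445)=445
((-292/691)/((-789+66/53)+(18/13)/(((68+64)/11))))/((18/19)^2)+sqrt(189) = 36314434/60749076357+3*sqrt(21) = 13.75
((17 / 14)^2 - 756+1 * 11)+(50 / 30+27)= -420337 / 588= -714.86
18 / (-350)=-9 / 175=-0.05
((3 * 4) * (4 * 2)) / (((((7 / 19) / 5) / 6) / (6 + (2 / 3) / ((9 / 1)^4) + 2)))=957393280 / 15309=62537.94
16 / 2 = 8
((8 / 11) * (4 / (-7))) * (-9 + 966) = -2784 / 7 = -397.71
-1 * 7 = -7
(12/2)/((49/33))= 198/49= 4.04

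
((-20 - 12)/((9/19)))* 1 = -608/9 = -67.56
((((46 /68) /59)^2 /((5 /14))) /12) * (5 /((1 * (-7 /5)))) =-2645 /24144216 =-0.00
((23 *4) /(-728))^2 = 529 /33124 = 0.02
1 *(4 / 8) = 1 / 2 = 0.50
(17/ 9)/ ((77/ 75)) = 425/ 231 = 1.84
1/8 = 0.12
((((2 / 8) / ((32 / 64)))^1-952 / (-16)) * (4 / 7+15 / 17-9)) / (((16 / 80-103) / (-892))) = -120152400 / 30583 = -3928.73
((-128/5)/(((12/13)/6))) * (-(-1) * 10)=-1664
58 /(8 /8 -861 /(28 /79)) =-232 /9713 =-0.02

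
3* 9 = 27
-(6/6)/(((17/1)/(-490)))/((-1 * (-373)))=490/6341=0.08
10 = 10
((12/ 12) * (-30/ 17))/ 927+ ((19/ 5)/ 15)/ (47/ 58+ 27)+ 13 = 918426759/ 70609075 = 13.01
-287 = -287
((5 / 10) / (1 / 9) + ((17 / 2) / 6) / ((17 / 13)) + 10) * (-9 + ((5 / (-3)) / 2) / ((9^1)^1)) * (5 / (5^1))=-91817 / 648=-141.69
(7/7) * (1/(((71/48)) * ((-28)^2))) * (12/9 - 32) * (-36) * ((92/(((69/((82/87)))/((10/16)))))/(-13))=-75440/1311583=-0.06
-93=-93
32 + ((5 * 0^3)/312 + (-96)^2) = 9248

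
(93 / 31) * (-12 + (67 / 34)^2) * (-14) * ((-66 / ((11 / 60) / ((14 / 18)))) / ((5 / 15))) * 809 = -66951270540 / 289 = -231665295.99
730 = 730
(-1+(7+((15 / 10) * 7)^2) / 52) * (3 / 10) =783 / 2080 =0.38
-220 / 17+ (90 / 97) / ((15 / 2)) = -21136 / 1649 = -12.82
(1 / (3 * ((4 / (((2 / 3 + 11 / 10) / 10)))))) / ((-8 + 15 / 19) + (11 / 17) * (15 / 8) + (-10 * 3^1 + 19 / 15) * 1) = -17119 / 40384770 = -0.00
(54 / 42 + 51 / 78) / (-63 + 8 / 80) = -1765 / 57239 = -0.03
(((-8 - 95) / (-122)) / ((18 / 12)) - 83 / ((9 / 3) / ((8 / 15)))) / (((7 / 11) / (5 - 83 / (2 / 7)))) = 244701479 / 38430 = 6367.46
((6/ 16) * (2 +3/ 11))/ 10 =15/ 176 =0.09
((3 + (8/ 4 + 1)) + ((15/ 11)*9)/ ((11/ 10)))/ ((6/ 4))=1384/ 121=11.44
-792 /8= -99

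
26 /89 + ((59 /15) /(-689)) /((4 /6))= 173889 /613210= 0.28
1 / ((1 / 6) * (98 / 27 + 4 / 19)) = 1539 / 985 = 1.56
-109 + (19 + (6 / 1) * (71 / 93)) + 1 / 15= -39689 / 465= -85.35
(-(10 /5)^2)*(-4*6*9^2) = 7776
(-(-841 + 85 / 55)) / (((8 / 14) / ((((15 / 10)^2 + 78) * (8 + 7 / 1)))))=155615985 / 88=1768363.47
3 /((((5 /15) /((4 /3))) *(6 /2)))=4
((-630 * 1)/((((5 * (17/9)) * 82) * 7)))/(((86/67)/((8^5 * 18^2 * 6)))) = -172852641792/29971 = -5767329.81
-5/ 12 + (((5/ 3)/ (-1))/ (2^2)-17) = -107/ 6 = -17.83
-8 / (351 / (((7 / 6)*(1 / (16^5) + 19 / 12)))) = -34865173 / 828112896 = -0.04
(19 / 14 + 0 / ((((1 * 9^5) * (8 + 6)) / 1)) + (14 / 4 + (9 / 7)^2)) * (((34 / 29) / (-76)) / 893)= -187 / 1662766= -0.00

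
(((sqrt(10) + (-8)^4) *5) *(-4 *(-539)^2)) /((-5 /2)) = 2324168 *sqrt(10) + 9519792128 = 9527141792.54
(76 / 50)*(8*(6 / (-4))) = -456 / 25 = -18.24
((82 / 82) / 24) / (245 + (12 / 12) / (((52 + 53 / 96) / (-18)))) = 5045 / 29623128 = 0.00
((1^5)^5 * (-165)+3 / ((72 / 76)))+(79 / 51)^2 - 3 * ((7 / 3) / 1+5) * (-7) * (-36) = -29669263 / 5202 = -5703.43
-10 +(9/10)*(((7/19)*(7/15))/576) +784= 774.00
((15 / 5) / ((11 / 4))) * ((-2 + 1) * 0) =0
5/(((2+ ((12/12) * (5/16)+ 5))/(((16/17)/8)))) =160/1989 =0.08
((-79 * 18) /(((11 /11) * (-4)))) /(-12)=-237 /8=-29.62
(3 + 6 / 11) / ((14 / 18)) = 351 / 77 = 4.56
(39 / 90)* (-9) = -39 / 10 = -3.90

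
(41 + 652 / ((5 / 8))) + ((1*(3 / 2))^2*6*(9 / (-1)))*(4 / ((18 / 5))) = 4746 / 5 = 949.20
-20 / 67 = -0.30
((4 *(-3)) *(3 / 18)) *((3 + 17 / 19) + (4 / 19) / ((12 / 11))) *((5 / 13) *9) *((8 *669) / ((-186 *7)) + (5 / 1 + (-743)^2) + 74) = -44077793640 / 2821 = -15624882.54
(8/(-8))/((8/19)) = -19/8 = -2.38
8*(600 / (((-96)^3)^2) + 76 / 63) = 275414778031 / 28538044416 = 9.65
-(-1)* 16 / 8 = 2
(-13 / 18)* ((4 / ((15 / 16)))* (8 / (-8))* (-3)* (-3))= 416 / 15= 27.73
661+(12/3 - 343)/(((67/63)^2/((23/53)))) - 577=-10961265/237917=-46.07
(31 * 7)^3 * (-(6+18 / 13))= -980958048 / 13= -75458311.38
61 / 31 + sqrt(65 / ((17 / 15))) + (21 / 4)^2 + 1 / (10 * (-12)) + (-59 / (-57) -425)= -55758463 / 141360 + 5 * sqrt(663) / 17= -386.87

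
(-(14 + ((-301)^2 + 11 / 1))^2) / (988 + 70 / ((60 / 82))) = -24639215628 / 3251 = -7578965.13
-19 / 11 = -1.73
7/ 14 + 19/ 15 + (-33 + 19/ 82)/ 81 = 22618/ 16605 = 1.36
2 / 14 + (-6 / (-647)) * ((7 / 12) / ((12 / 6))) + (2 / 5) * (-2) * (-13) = 955217 / 90580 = 10.55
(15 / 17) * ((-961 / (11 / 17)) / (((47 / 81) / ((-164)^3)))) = 5150284378560 / 517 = 9961865335.71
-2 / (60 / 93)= -31 / 10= -3.10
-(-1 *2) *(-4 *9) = -72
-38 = -38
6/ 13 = 0.46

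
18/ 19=0.95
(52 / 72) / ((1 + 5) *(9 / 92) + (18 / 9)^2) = 299 / 1899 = 0.16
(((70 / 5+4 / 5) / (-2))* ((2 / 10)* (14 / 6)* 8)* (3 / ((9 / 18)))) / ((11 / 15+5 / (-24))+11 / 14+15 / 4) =-232064 / 7085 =-32.75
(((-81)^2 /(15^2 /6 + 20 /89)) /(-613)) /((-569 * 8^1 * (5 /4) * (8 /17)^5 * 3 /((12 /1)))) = 48770334009 /5643256422400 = 0.01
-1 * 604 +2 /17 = -10266 /17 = -603.88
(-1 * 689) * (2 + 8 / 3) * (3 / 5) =-9646 / 5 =-1929.20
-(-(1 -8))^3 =-343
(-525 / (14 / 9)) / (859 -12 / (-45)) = -0.39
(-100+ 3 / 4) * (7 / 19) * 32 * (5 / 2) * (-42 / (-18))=-389060 / 57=-6825.61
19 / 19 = 1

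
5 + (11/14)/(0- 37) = 2579/518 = 4.98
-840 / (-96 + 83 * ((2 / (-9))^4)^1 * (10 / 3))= 8.81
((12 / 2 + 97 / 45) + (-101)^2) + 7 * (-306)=363022 / 45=8067.16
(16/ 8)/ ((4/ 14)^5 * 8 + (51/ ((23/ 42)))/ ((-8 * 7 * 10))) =-30924880/ 2335951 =-13.24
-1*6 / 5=-6 / 5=-1.20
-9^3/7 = -729/7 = -104.14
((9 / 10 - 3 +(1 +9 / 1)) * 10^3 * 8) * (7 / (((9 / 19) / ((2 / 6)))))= 311318.52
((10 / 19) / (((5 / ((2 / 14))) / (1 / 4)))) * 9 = 9 / 266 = 0.03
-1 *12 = -12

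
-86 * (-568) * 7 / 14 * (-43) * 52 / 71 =-769184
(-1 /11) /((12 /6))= -1 /22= -0.05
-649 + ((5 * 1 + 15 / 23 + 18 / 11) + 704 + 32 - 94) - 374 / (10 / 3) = -141568 / 1265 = -111.91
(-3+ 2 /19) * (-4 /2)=110 /19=5.79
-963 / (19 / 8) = -7704 / 19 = -405.47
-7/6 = -1.17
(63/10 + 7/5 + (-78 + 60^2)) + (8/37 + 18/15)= 1306513/370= 3531.12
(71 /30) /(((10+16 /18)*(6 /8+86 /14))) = 213 /6755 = 0.03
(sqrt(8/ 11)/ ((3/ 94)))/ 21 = 188*sqrt(22)/ 693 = 1.27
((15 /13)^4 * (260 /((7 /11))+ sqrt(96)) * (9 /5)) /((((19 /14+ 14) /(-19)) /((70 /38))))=-280665000 /94471 - 35721000 * sqrt(6) /1228123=-3042.16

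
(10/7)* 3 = 30/7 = 4.29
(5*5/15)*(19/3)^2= 1805/27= 66.85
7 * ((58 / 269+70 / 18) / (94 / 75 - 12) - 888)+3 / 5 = -20222480909 / 3252210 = -6218.07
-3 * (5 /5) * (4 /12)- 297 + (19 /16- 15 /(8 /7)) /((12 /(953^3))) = -165314984023 /192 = -861015541.79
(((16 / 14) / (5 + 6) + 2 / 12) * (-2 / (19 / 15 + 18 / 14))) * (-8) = 1250 / 737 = 1.70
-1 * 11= -11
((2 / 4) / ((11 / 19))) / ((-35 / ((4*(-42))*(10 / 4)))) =114 / 11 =10.36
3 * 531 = 1593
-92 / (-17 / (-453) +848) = -0.11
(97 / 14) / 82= 97 / 1148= 0.08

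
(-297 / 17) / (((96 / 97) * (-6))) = 3201 / 1088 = 2.94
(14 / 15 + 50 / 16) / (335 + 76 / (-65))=0.01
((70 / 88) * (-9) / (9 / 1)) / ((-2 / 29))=1015 / 88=11.53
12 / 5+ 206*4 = 4132 / 5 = 826.40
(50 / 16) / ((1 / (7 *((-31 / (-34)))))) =5425 / 272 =19.94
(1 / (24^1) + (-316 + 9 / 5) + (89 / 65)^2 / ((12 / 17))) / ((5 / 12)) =-747.61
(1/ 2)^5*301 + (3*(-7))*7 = -4403/ 32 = -137.59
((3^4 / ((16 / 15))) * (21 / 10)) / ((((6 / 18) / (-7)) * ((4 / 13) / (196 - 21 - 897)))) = 502915959 / 64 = 7858061.86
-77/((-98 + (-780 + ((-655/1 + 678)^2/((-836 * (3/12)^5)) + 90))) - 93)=16093/319553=0.05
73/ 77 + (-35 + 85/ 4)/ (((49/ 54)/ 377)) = -6157273/ 1078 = -5711.76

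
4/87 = 0.05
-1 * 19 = -19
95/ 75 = 19/ 15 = 1.27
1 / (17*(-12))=-1 / 204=-0.00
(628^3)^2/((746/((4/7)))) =122683980443230208/2611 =46987353674159.41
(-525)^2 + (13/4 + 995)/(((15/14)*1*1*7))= 2757581/10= 275758.10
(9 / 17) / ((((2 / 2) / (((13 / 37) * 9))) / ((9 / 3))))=3159 / 629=5.02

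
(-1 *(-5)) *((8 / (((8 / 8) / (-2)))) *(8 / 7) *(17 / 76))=-2720 / 133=-20.45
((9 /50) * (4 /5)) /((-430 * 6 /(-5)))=3 /10750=0.00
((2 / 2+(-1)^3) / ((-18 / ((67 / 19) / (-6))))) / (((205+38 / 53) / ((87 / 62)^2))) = 0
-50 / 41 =-1.22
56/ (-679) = -8/ 97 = -0.08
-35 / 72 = -0.49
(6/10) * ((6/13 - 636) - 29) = -25917/65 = -398.72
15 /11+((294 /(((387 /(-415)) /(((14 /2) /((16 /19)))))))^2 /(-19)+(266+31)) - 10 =-361186.95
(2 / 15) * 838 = 1676 / 15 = 111.73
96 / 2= 48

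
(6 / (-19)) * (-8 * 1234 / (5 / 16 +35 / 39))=2576.56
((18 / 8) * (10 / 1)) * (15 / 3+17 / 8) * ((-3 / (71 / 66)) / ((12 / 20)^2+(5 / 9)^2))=-514218375 / 769072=-668.62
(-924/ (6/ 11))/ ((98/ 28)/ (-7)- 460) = 3388/ 921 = 3.68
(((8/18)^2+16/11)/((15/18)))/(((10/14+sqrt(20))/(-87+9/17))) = 2019584/321453 - 28274176*sqrt(5)/1607265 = -33.05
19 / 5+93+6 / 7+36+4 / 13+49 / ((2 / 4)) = 105544 / 455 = 231.96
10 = 10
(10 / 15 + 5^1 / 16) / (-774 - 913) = -47 / 80976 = -0.00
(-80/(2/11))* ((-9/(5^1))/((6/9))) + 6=1194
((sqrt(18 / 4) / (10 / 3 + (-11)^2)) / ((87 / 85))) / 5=51 * sqrt(2) / 21634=0.00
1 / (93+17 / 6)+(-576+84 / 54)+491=-431771 / 5175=-83.43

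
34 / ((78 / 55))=935 / 39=23.97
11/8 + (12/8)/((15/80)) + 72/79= 6501/632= 10.29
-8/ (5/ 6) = -48/ 5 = -9.60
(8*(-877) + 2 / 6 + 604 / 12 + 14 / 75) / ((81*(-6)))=261193 / 18225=14.33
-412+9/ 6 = -821/ 2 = -410.50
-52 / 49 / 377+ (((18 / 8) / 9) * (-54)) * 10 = -191839 / 1421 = -135.00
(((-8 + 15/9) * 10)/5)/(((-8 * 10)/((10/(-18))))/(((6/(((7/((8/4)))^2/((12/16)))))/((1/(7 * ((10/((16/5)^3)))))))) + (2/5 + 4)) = -11875/176157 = -0.07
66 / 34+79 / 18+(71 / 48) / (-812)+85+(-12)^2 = 467779835 / 1987776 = 235.33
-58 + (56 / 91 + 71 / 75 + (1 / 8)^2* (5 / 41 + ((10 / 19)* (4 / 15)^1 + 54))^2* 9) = 13541875036727 / 37866878400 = 357.62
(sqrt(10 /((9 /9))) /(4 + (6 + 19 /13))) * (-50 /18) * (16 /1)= -5200 * sqrt(10) /1341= -12.26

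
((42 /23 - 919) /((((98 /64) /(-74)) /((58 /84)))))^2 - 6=524636445872365066 /560126889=936638565.61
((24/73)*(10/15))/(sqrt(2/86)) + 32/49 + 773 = 16*sqrt(43)/73 + 37909/49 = 775.09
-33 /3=-11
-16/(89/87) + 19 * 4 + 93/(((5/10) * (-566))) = 1511999/25187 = 60.03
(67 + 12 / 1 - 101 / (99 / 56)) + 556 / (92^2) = 4594901 / 209484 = 21.93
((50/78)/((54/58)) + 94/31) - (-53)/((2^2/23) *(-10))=-34933537/1305720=-26.75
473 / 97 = 4.88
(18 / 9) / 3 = 2 / 3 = 0.67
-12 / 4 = -3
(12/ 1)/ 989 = 12/ 989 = 0.01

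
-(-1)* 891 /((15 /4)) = 1188 /5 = 237.60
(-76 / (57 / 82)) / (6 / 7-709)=2296 / 14871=0.15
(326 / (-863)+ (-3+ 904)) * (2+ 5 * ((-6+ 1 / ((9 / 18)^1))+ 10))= 24871584 / 863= 28819.91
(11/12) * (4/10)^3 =22/375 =0.06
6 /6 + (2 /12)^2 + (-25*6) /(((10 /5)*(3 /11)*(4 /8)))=-548.97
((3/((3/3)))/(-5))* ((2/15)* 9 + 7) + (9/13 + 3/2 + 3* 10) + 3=19677/650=30.27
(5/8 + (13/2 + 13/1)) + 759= 6233/8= 779.12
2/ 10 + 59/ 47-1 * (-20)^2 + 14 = -90368/ 235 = -384.54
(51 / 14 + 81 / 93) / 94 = 0.05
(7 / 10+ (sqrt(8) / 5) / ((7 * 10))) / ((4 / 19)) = 19 * sqrt(2) / 700+ 133 / 40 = 3.36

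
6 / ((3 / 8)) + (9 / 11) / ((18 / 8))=180 / 11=16.36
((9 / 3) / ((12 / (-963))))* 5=-1203.75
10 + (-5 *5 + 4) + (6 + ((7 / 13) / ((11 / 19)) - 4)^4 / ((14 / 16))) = 282495414693 / 2927131207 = 96.51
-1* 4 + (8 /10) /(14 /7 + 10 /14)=-352 /95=-3.71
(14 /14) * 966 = 966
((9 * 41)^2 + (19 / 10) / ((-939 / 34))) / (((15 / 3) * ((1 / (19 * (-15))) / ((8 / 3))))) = -97169886944 / 4695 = -20696461.54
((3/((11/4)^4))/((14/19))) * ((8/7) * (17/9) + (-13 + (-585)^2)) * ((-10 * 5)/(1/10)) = -26216342272000/2152227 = -12181030.29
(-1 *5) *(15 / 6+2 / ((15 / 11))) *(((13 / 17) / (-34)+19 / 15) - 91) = 5447281 / 3060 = 1780.16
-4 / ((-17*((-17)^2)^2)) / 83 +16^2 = 30169121540 / 117848131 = 256.00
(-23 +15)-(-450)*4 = 1792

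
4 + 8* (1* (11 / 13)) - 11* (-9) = 1427 / 13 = 109.77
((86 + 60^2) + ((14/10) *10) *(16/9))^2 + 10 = 1115427214/81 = 13770706.35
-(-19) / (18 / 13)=247 / 18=13.72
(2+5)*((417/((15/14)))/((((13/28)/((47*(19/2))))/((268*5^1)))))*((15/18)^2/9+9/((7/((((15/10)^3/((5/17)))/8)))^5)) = 3054824596403125486589239/10820675174400000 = 282313677.03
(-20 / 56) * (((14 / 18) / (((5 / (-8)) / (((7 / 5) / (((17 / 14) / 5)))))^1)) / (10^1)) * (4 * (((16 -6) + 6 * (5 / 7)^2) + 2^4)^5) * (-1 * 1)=-93684971532713984 / 4410072765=-21243407.20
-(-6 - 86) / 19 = 92 / 19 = 4.84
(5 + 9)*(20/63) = 40/9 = 4.44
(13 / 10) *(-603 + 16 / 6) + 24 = -22693 / 30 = -756.43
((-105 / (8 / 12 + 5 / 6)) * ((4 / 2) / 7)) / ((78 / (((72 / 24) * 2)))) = -20 / 13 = -1.54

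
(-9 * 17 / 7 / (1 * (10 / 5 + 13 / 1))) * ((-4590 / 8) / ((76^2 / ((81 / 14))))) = 1896129 / 2264192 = 0.84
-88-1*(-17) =-71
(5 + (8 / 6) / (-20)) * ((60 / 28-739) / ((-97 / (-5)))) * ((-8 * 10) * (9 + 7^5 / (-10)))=-51045961312 / 2037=-25059382.09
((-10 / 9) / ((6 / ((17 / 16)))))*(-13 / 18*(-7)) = -7735 / 7776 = -0.99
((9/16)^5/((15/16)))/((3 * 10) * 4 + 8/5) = 19683/39845888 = 0.00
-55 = -55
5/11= 0.45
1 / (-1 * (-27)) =1 / 27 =0.04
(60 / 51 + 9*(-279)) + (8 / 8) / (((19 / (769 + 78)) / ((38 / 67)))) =-2829891 / 1139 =-2484.54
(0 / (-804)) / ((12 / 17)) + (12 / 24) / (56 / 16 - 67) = -1 / 127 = -0.01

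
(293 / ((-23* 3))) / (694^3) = -293 / 23063621496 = -0.00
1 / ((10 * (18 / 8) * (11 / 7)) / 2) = 28 / 495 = 0.06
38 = 38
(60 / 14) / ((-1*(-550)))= 3 / 385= 0.01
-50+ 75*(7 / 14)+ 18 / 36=-12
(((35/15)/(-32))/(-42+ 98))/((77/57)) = -19/19712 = -0.00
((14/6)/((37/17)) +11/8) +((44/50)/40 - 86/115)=4394341/2553000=1.72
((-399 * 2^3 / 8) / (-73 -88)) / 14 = 57 / 322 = 0.18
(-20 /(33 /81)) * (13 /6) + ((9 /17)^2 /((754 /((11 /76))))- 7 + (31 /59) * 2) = -1207136776437 /10747995544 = -112.31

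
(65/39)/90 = 1/54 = 0.02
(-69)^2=4761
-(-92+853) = -761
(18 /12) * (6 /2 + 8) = 33 /2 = 16.50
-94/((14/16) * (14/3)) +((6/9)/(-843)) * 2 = -23.02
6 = 6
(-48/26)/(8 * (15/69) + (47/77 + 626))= -0.00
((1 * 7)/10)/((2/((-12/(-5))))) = 21/25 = 0.84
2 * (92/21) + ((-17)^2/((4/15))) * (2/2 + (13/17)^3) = 1126081/714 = 1577.14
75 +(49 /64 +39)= 7345 /64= 114.77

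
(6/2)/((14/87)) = 261/14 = 18.64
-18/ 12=-3/ 2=-1.50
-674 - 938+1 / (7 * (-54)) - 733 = -886411 / 378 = -2345.00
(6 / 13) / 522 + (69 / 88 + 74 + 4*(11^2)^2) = 5836200991 / 99528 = 58638.78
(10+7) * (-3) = -51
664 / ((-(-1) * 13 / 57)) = 37848 / 13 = 2911.38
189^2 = 35721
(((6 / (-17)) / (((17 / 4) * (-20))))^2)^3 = 46656 / 9103472456715015625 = 0.00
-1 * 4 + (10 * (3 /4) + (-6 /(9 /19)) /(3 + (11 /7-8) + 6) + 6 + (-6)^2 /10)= 2207 /270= 8.17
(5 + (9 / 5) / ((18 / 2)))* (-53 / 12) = -22.97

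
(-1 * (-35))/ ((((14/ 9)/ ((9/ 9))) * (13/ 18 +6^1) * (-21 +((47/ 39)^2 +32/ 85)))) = -52360425/ 299904308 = -0.17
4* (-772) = -3088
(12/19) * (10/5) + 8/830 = 10036/7885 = 1.27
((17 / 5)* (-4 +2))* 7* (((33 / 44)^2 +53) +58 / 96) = -7735 / 3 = -2578.33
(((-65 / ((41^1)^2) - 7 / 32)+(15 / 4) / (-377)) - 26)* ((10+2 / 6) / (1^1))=-5504475971 / 20279584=-271.43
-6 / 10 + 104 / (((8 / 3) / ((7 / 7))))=192 / 5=38.40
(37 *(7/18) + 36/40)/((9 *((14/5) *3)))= 0.20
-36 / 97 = -0.37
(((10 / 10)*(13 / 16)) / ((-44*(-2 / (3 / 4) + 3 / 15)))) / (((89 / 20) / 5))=4875 / 579568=0.01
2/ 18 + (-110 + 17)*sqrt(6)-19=-93*sqrt(6)-170/ 9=-246.69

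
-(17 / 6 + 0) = -17 / 6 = -2.83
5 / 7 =0.71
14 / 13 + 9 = 131 / 13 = 10.08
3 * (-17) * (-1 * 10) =510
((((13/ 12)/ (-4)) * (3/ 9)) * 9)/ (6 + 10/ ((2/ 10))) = -13/ 896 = -0.01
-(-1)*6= 6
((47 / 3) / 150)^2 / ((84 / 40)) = 2209 / 425250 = 0.01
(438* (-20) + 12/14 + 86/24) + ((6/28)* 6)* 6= -734819/84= -8747.85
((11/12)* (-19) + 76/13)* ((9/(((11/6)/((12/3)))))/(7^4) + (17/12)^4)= -3989685553135/85434725376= -46.70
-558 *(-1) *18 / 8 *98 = 123039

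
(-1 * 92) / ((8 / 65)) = -1495 / 2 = -747.50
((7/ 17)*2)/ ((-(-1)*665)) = 2/ 1615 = 0.00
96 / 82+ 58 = 2426 / 41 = 59.17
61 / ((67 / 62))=3782 / 67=56.45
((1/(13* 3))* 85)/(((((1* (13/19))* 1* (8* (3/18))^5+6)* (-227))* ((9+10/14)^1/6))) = -161595/242064628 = -0.00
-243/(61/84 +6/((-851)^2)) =-14782390812/44176765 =-334.62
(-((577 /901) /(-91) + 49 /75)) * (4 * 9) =-47691408 /2049775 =-23.27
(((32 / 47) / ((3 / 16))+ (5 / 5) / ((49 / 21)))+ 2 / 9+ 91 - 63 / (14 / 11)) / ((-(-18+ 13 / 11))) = 2982331 / 1095570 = 2.72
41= 41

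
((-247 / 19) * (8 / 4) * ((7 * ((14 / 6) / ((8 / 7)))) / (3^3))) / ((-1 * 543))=4459 / 175932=0.03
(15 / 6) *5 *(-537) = -13425 / 2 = -6712.50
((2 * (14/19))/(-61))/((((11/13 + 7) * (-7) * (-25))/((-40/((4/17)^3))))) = 3757/69540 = 0.05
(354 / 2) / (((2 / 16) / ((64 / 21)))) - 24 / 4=30166 / 7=4309.43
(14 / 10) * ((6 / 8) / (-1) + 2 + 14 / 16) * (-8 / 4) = -5.95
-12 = -12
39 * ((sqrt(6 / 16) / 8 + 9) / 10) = 39 * sqrt(6) / 320 + 351 / 10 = 35.40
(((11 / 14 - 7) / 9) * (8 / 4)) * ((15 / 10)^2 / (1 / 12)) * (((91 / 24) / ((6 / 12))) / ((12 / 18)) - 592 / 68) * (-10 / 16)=473715 / 7616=62.20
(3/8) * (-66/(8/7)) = -693/32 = -21.66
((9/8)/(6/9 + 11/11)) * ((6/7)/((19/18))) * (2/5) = 729/3325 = 0.22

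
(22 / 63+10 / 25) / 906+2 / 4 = 142931 / 285390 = 0.50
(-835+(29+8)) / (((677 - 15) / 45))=-17955 / 331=-54.24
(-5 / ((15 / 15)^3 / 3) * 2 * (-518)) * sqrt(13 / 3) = 5180 * sqrt(39) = 32349.09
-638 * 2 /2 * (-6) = 3828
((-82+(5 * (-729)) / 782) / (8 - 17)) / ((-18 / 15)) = -338845 / 42228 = -8.02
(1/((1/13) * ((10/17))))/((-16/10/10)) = -1105/8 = -138.12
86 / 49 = 1.76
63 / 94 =0.67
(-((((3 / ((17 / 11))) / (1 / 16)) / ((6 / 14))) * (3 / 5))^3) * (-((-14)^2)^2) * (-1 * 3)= -5818744463228928 / 614125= -9474853593.70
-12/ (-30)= 2/ 5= 0.40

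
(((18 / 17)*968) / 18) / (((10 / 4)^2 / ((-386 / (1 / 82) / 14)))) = -61278272 / 2975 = -20597.74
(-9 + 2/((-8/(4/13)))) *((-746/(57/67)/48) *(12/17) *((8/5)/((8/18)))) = 8846814/20995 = 421.38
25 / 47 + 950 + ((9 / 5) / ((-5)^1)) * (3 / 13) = 14518106 / 15275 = 950.45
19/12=1.58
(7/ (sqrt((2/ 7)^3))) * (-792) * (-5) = 48510 * sqrt(14) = 181507.80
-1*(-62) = 62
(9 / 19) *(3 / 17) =27 / 323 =0.08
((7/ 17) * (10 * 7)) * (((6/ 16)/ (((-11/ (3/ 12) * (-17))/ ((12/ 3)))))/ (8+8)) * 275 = 0.99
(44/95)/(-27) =-44/2565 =-0.02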